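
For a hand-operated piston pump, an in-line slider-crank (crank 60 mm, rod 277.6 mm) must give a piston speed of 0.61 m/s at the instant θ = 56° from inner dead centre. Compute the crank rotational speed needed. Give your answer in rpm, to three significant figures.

104

For an in-line slider-crank, |v_piston| = rω|sinθ|·[1 + r cosθ/√(L² − r² sin²θ)].
With r = 0.06 m, L = 0.2776 m, θ = 56°: the bracketed kinematic factor |dx/dθ| = 0.055853 m.
ω = v/|dx/dθ| = 0.61/0.055853 = 10.921 rad/s.
N = 60ω/(2π) = 104.29 rpm.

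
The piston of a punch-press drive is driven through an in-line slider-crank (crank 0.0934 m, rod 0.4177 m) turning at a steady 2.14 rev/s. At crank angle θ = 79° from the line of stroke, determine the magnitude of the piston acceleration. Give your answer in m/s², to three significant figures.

0.359

ω = 2π·2.14 = 13.45 rad/s
x(θ) = r cosθ + √(L² − r² sin²θ); with ω constant, a = ω²·d²x/dθ².
d²x/dθ² = −r cosθ − r²(cos2θ)/√u − r⁴ sin²2θ/(4u^{3/2}),  u = L² − r² sin²θ = 0.166067 m².
Substituting r = 0.0934 m, L = 0.4177 m, θ = 79°: d²x/dθ² = +0.001987 m.
a = ω²·d²x/dθ² = (13.45)²·(+0.001987) = +0.35924 m/s²;  |a| = 0.35924 m/s².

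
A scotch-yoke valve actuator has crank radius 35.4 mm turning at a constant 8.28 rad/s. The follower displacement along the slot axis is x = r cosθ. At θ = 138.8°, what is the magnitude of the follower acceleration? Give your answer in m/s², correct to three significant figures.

1.83

ω = 8.28 rad/s
x = r cosθ ⇒ ẍ = −rω² cosθ (ω constant).
|a| = rω²|cosθ| = 0.0354·(8.28)²·|cos 138.8°| = 1.8261 m/s².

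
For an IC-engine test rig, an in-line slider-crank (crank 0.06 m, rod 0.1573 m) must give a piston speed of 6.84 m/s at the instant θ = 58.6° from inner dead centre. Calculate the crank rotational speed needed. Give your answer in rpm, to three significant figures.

1050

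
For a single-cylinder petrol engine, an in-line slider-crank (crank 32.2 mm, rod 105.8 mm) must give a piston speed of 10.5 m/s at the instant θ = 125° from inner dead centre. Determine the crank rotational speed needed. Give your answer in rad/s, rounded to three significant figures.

486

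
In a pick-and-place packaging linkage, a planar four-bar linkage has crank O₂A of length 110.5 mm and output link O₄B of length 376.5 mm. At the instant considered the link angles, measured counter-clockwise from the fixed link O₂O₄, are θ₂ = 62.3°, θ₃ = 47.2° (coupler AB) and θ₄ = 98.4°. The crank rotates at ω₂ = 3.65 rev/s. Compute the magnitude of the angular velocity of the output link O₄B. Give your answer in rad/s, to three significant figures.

2.25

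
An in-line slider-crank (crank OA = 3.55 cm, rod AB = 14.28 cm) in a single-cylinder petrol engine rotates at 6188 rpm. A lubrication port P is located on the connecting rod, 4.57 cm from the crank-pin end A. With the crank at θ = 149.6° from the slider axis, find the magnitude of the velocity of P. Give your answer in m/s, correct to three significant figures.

17.3

ω = 648 rad/s.  Crank-pin speed |V_A| = rω = 23.004 m/s, perpendicular to OA.
Rod angle: sinφ = −(r/L) sinθ ⇒ φ = -7.227°; ω_rod = −rω cosθ/√(L²−r²sin²θ) = +140.06 rad/s.
V_P = V_A + ω_rod × AP, with AP = 0.0457 m along the rod.
Components: V_Px = −rω sinθ − a·ω_rod·sinφ = -10.836 m/s;  V_Py = rω cosθ + a·ω_rod·cosφ = -13.492 m/s.
|V_P| = √(V_Px² + V_Py²) = 17.304 m/s.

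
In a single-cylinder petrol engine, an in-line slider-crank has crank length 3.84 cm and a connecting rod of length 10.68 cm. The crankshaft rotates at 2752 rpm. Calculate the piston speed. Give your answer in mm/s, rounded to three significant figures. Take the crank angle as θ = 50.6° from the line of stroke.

10600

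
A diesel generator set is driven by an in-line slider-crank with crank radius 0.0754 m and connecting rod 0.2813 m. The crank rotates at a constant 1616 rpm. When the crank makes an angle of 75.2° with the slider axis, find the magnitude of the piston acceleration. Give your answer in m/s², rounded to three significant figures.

ω = 2π·1616/60 = 169.2 rad/s
x(θ) = r cosθ + √(L² − r² sin²θ); with ω constant, a = ω²·d²x/dθ².
d²x/dθ² = −r cosθ − r²(cos2θ)/√u − r⁴ sin²2θ/(4u^{3/2}),  u = L² − r² sin²θ = 0.0738155 m².
Substituting r = 0.0754 m, L = 0.2813 m, θ = 75.2°: d²x/dθ² = -0.0011646 m.
a = ω²·d²x/dθ² = (169.2)²·(-0.0011646) = -33.351 m/s²;  |a| = 33.351 m/s².

33.4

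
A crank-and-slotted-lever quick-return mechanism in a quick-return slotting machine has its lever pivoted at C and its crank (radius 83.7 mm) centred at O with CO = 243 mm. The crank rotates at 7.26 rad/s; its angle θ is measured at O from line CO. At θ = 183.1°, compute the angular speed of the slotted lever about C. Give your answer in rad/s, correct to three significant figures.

ω = 7.26 rad/s
Crank pin A relative to C: A = (d + r cosθ, r sinθ); lever angle φ = atan2(r sinθ, d + r cosθ).
Differentiating tanφ: φ̇ = rω(d cosθ + r)/(d² + r² + 2dr cosθ).
d² + r² + 2dr cosθ = |CA|² = 0.025436 m²;  d cosθ + r = -0.15894 m.
|ω_lever| = |0.0837·7.26·-0.15894| / 0.025436 = 3.7972 rad/s.

3.80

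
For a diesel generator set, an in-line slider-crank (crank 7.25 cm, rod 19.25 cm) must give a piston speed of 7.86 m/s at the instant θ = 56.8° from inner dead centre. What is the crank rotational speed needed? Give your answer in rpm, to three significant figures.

1020

For an in-line slider-crank, |v_piston| = rω|sinθ|·[1 + r cosθ/√(L² − r² sin²θ)].
With r = 0.0725 m, L = 0.1925 m, θ = 56.8°: the bracketed kinematic factor |dx/dθ| = 0.073848 m.
ω = v/|dx/dθ| = 7.86/0.073848 = 106.44 rad/s.
N = 60ω/(2π) = 1016.4 rpm.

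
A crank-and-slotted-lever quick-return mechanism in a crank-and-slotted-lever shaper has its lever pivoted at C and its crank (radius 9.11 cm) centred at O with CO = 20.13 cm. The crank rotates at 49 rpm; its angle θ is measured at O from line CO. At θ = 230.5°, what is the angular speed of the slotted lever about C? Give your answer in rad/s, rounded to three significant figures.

0.677

ω = 5.131 rad/s (from 49 rpm).
Crank pin A relative to C: A = (d + r cosθ, r sinθ); lever angle φ = atan2(r sinθ, d + r cosθ).
Differentiating tanφ: φ̇ = rω(d cosθ + r)/(d² + r² + 2dr cosθ).
d² + r² + 2dr cosθ = |CA|² = 0.0254915 m²;  d cosθ + r = -0.036943 m.
|ω_lever| = |0.0911·5.131·-0.036943| / 0.0254915 = 0.67744 rad/s.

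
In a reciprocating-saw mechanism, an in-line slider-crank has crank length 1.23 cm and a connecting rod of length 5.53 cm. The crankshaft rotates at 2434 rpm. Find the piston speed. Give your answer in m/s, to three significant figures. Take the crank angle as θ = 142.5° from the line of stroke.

ω = 2π·2434/60 = 254.9 rad/s
For an in-line slider-crank, x = r cosθ + √(L² − r² sin²θ), so v = −rω sinθ·[1 + r cosθ/√(L² − r² sin²θ)].
With r = 0.0123 m, L = 0.0553 m, θ = 142.5°: √(L² − r² sin²θ) = 0.054791 m.
v = −0.0123·254.9·0.60876·[1 + 0.0123·-0.79335/0.054791] = -1.5686 m/s.
|v| = 1.5686 m/s.

1.57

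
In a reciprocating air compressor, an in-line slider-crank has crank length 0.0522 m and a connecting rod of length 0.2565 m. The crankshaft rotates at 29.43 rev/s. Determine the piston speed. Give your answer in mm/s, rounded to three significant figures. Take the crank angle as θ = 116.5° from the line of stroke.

ω = 2π·29.4 = 184.9 rad/s
For an in-line slider-crank, x = r cosθ + √(L² − r² sin²θ), so v = −rω sinθ·[1 + r cosθ/√(L² − r² sin²θ)].
With r = 0.0522 m, L = 0.2565 m, θ = 116.5°: √(L² − r² sin²θ) = 0.25221 m.
v = −0.0522·184.9·0.89493·[1 + 0.0522·-0.44620/0.25221] = -7.8406 m/s.
|v| = 7.8406 m/s = 7840.6 mm/s.

7840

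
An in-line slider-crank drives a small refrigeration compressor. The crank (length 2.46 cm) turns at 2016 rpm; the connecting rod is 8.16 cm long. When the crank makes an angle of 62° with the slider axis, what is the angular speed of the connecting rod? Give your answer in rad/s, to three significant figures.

31.0

ω = 211.1 rad/s (converted from 2016 rpm).
The rod makes angle φ with the slider axis where L sinφ = r sinθ; differentiating, L cosφ·φ̇ = r ω cosθ.
L cosφ = √(L² − r² sin²θ) = 0.078656 m.
|ω_rod| = r ω |cosθ| / √(L² − r² sin²θ) = 0.0246·211.1·0.46947/0.078656 = 30.998 rad/s.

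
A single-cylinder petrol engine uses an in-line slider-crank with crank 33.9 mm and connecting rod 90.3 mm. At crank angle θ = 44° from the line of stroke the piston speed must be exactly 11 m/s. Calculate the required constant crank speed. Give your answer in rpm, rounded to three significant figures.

For an in-line slider-crank, |v_piston| = rω|sinθ|·[1 + r cosθ/√(L² − r² sin²θ)].
With r = 0.0339 m, L = 0.0903 m, θ = 44°: the bracketed kinematic factor |dx/dθ| = 0.030136 m.
ω = v/|dx/dθ| = 11/0.030136 = 365.01 rad/s.
N = 60ω/(2π) = 3485.6 rpm.

3490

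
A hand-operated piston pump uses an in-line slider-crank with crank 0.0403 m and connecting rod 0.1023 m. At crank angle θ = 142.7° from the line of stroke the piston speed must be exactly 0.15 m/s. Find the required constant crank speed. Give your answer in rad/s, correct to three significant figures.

9.07

For an in-line slider-crank, |v_piston| = rω|sinθ|·[1 + r cosθ/√(L² − r² sin²θ)].
With r = 0.0403 m, L = 0.1023 m, θ = 142.7°: the bracketed kinematic factor |dx/dθ| = 0.016541 m.
ω = v/|dx/dθ| = 0.15/0.016541 = 9.0686 rad/s.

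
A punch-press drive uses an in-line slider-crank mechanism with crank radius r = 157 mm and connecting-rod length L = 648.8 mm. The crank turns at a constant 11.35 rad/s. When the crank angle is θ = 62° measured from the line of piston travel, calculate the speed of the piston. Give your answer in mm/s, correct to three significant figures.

ω = 11.35 rad/s
For an in-line slider-crank, x = r cosθ + √(L² − r² sin²θ), so v = −rω sinθ·[1 + r cosθ/√(L² − r² sin²θ)].
With r = 0.157 m, L = 0.6488 m, θ = 62°: √(L² − r² sin²θ) = 0.63382 m.
v = −0.157·11.35·0.88295·[1 + 0.157·0.46947/0.63382] = -1.7563 m/s.
|v| = 1.7563 m/s = 1756.3 mm/s.

1760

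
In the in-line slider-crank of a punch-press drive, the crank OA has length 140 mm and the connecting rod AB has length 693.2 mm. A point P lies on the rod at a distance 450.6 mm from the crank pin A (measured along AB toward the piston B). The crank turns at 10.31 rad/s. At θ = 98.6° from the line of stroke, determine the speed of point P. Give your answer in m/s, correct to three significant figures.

1.40

ω = 10.31 rad/s.  Crank-pin speed |V_A| = rω = 1.4434 m/s, perpendicular to OA.
Rod angle: sinφ = −(r/L) sinθ ⇒ φ = -11.519°; ω_rod = −rω cosθ/√(L²−r²sin²θ) = +0.31777 rad/s.
V_P = V_A + ω_rod × AP, with AP = 0.4506 m along the rod.
Components: V_Px = −rω sinθ − a·ω_rod·sinφ = -1.3986 m/s;  V_Py = rω cosθ + a·ω_rod·cosφ = -0.075538 m/s.
|V_P| = √(V_Px² + V_Py²) = 1.4006 m/s.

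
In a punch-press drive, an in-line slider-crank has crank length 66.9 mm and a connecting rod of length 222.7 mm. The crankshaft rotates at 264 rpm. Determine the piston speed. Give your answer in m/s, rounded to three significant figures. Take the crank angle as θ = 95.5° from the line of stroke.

ω = 2π·264/60 = 27.65 rad/s
For an in-line slider-crank, x = r cosθ + √(L² − r² sin²θ), so v = −rω sinθ·[1 + r cosθ/√(L² − r² sin²θ)].
With r = 0.0669 m, L = 0.2227 m, θ = 95.5°: √(L² − r² sin²θ) = 0.21251 m.
v = −0.0669·27.65·0.99540·[1 + 0.0669·-0.09585/0.21251] = -1.7855 m/s.
|v| = 1.7855 m/s.

1.79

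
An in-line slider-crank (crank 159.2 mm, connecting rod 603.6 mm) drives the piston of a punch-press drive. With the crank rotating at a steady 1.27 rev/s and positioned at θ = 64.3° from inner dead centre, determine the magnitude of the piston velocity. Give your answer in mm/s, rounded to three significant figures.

1280

ω = 2π·1.27 = 7.98 rad/s
For an in-line slider-crank, x = r cosθ + √(L² − r² sin²θ), so v = −rω sinθ·[1 + r cosθ/√(L² − r² sin²θ)].
With r = 0.1592 m, L = 0.6036 m, θ = 64.3°: √(L² − r² sin²θ) = 0.58631 m.
v = −0.1592·7.98·0.90108·[1 + 0.1592·0.43366/0.58631] = -1.2795 m/s.
|v| = 1.2795 m/s = 1279.5 mm/s.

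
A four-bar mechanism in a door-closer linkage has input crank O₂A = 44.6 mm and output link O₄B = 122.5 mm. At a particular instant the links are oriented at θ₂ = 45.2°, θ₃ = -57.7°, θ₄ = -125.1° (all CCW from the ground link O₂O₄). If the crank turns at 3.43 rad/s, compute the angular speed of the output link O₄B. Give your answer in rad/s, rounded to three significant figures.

ω₂ = 3.43 rad/s
Differentiating the loop-closure r₂e^{iθ₂}+r₃e^{iθ₃}=r₁+r₄e^{iθ₄} gives r₂ω₂e^{iθ₂}+r₃ω₃e^{iθ₃}=r₄ω₄e^{iθ₄}.
Eliminating the other unknown: ω₄ = r₂ω₂ sin(θ₂−θ₃) / [r₄ sin(θ₄−θ₃)].
Numerator sine = +0.97476; denominator sine = -0.92321.
Result = 0.0446·3.43·(+0.97476) / (0.1225·(-0.92321)) = -1.3185 rad/s; magnitude 1.3185 rad/s.

1.32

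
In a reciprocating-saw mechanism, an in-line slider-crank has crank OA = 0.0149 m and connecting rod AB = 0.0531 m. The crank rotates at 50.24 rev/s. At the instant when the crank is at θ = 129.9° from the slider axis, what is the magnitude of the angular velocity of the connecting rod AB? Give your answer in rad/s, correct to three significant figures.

ω = 315.7 rad/s (converted from 50.24 rev/s).
The rod makes angle φ with the slider axis where L sinφ = r sinθ; differentiating, L cosφ·φ̇ = r ω cosθ.
L cosφ = √(L² − r² sin²θ) = 0.051855 m.
|ω_rod| = r ω |cosθ| / √(L² − r² sin²θ) = 0.0149·315.7·0.64145/0.051855 = 58.182 rad/s.

58.2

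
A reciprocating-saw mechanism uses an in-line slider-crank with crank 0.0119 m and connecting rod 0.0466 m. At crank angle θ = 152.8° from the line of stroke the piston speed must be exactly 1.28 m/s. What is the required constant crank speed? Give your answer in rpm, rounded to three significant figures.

For an in-line slider-crank, |v_piston| = rω|sinθ|·[1 + r cosθ/√(L² − r² sin²θ)].
With r = 0.0119 m, L = 0.0466 m, θ = 152.8°: the bracketed kinematic factor |dx/dθ| = 0.0041955 m.
ω = v/|dx/dθ| = 1.28/0.0041955 = 305.09 rad/s.
N = 60ω/(2π) = 2913.4 rpm.

2910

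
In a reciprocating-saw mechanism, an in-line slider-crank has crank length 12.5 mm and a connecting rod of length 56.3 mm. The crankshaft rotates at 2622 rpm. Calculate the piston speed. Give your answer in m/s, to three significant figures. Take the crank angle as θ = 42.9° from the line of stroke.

2.72

ω = 2π·2622/60 = 274.6 rad/s
For an in-line slider-crank, x = r cosθ + √(L² − r² sin²θ), so v = −rω sinθ·[1 + r cosθ/√(L² − r² sin²θ)].
With r = 0.0125 m, L = 0.0563 m, θ = 42.9°: √(L² − r² sin²θ) = 0.055653 m.
v = −0.0125·274.6·0.68072·[1 + 0.0125·0.73254/0.055653] = -2.7208 m/s.
|v| = 2.7208 m/s.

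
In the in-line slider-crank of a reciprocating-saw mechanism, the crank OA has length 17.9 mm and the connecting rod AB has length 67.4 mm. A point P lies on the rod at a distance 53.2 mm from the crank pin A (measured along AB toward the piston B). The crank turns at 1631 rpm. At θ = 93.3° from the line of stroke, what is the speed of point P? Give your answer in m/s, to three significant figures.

3.01

ω = 170.8 rad/s.  Crank-pin speed |V_A| = rω = 3.0573 m/s, perpendicular to OA.
Rod angle: sinφ = −(r/L) sinθ ⇒ φ = -15.375°; ω_rod = −rω cosθ/√(L²−r²sin²θ) = +2.708 rad/s.
V_P = V_A + ω_rod × AP, with AP = 0.0532 m along the rod.
Components: V_Px = −rω sinθ − a·ω_rod·sinφ = -3.014 m/s;  V_Py = rω cosθ + a·ω_rod·cosφ = -0.037078 m/s.
|V_P| = √(V_Px² + V_Py²) = 3.0142 m/s.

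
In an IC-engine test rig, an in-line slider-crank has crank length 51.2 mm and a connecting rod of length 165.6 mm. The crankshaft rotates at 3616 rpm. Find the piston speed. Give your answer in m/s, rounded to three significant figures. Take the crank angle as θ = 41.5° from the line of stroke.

ω = 2π·3616/60 = 378.7 rad/s
For an in-line slider-crank, x = r cosθ + √(L² − r² sin²θ), so v = −rω sinθ·[1 + r cosθ/√(L² − r² sin²θ)].
With r = 0.0512 m, L = 0.1656 m, θ = 41.5°: √(L² − r² sin²θ) = 0.16209 m.
v = −0.0512·378.7·0.66262·[1 + 0.0512·0.74896/0.16209] = -15.886 m/s.
|v| = 15.886 m/s.

15.9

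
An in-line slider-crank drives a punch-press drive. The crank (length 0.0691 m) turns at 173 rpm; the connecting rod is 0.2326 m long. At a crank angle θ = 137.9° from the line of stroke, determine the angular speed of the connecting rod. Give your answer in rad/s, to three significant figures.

ω = 18.12 rad/s (converted from 173 rpm).
The rod makes angle φ with the slider axis where L sinφ = r sinθ; differentiating, L cosφ·φ̇ = r ω cosθ.
L cosφ = √(L² − r² sin²θ) = 0.22794 m.
|ω_rod| = r ω |cosθ| / √(L² − r² sin²θ) = 0.0691·18.12·0.74198/0.22794 = 4.0749 rad/s.

4.07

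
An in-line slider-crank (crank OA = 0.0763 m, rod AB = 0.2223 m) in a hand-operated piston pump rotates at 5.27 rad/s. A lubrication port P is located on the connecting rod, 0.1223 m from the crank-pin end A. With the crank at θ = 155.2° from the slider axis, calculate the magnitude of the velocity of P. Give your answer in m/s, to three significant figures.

ω = 5.27 rad/s.  Crank-pin speed |V_A| = rω = 0.4021 m/s, perpendicular to OA.
Rod angle: sinφ = −(r/L) sinθ ⇒ φ = -8.278°; ω_rod = −rω cosθ/√(L²−r²sin²θ) = +1.6593 rad/s.
V_P = V_A + ω_rod × AP, with AP = 0.1223 m along the rod.
Components: V_Px = −rω sinθ − a·ω_rod·sinφ = -0.13945 m/s;  V_Py = rω cosθ + a·ω_rod·cosφ = -0.1642 m/s.
|V_P| = √(V_Px² + V_Py²) = 0.21542 m/s.

0.215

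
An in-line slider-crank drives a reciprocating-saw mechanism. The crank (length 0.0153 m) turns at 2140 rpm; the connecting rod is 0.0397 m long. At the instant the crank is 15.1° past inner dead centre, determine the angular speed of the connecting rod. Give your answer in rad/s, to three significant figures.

83.8

ω = 224.1 rad/s (converted from 2140 rpm).
The rod makes angle φ with the slider axis where L sinφ = r sinθ; differentiating, L cosφ·φ̇ = r ω cosθ.
L cosφ = √(L² − r² sin²θ) = 0.039499 m.
|ω_rod| = r ω |cosθ| / √(L² − r² sin²θ) = 0.0153·224.1·0.96547/0.039499 = 83.808 rad/s.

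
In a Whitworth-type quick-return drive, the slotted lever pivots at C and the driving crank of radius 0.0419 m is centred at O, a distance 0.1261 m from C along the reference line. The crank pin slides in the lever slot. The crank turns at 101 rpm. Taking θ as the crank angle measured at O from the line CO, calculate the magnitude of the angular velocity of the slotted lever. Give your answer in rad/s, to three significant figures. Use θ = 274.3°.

ω = 10.58 rad/s (from 101 rpm).
Crank pin A relative to C: A = (d + r cosθ, r sinθ); lever angle φ = atan2(r sinθ, d + r cosθ).
Differentiating tanφ: φ̇ = rω(d cosθ + r)/(d² + r² + 2dr cosθ).
d² + r² + 2dr cosθ = |CA|² = 0.0184491 m²;  d cosθ + r = +0.051355 m.
|ω_lever| = |0.0419·10.58·+0.051355| / 0.0184491 = 1.2336 rad/s.

1.23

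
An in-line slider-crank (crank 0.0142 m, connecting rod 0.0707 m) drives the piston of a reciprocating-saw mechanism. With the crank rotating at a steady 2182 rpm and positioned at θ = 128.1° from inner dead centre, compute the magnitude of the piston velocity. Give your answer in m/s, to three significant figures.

2.23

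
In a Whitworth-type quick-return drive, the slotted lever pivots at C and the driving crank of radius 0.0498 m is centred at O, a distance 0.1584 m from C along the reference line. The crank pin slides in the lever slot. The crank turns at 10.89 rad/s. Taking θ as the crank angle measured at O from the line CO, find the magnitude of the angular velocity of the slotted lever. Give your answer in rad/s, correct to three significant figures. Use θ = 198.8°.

4.30

ω = 10.89 rad/s
Crank pin A relative to C: A = (d + r cosθ, r sinθ); lever angle φ = atan2(r sinθ, d + r cosθ).
Differentiating tanφ: φ̇ = rω(d cosθ + r)/(d² + r² + 2dr cosθ).
d² + r² + 2dr cosθ = |CA|² = 0.0126357 m²;  d cosθ + r = -0.10015 m.
|ω_lever| = |0.0498·10.89·-0.10015| / 0.0126357 = 4.2984 rad/s.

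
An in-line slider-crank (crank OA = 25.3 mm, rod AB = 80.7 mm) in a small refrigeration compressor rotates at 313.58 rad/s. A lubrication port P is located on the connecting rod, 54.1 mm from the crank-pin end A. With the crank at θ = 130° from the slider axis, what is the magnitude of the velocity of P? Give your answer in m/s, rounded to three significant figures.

5.50

ω = 313.6 rad/s.  Crank-pin speed |V_A| = rω = 7.9336 m/s, perpendicular to OA.
Rod angle: sinφ = −(r/L) sinθ ⇒ φ = -13.896°; ω_rod = −rω cosθ/√(L²−r²sin²θ) = +65.097 rad/s.
V_P = V_A + ω_rod × AP, with AP = 0.0541 m along the rod.
Components: V_Px = −rω sinθ − a·ω_rod·sinφ = -5.2317 m/s;  V_Py = rω cosθ + a·ω_rod·cosφ = -1.6809 m/s.
|V_P| = √(V_Px² + V_Py²) = 5.4951 m/s.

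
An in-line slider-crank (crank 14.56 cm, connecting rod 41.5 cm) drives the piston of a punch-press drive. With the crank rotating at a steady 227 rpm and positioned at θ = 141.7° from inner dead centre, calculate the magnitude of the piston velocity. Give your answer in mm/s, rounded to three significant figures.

ω = 2π·227/60 = 23.77 rad/s
For an in-line slider-crank, x = r cosθ + √(L² − r² sin²θ), so v = −rω sinθ·[1 + r cosθ/√(L² − r² sin²θ)].
With r = 0.1456 m, L = 0.415 m, θ = 141.7°: √(L² − r² sin²θ) = 0.40507 m.
v = −0.1456·23.77·0.61978·[1 + 0.1456·-0.78478/0.40507] = -1.54 m/s.
|v| = 1.54 m/s = 1540 mm/s.

1540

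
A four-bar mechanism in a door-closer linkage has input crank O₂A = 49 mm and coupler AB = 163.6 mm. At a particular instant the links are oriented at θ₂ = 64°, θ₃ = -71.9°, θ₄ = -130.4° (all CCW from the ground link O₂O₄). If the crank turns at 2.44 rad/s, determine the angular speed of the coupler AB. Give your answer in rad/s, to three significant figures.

0.213

ω₂ = 2.44 rad/s
Differentiating the loop-closure r₂e^{iθ₂}+r₃e^{iθ₃}=r₁+r₄e^{iθ₄} gives r₂ω₂e^{iθ₂}+r₃ω₃e^{iθ₃}=r₄ω₄e^{iθ₄}.
Eliminating the other unknown: ω₃ = r₂ω₂ sin(θ₄−θ₂) / [r₃ sin(θ₃−θ₄)].
Numerator sine = +0.24869; denominator sine = +0.85264.
Result = 0.049·2.44·(+0.24869) / (0.1636·(+0.85264)) = +0.21315 rad/s; magnitude 0.21315 rad/s.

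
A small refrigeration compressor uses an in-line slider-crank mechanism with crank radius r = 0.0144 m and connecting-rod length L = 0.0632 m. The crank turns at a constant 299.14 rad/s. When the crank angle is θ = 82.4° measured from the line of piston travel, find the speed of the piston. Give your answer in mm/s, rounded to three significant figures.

ω = 299.1 rad/s
For an in-line slider-crank, x = r cosθ + √(L² − r² sin²θ), so v = −rω sinθ·[1 + r cosθ/√(L² − r² sin²θ)].
With r = 0.0144 m, L = 0.0632 m, θ = 82.4°: √(L² − r² sin²θ) = 0.061567 m.
v = −0.0144·299.1·0.99122·[1 + 0.0144·0.13226/0.061567] = -4.4019 m/s.
|v| = 4.4019 m/s = 4401.9 mm/s.

4400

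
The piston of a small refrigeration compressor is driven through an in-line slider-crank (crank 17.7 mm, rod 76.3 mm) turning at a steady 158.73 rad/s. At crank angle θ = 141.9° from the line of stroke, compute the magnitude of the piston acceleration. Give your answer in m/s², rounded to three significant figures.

ω = 158.7 rad/s
x(θ) = r cosθ + √(L² − r² sin²θ); with ω constant, a = ω²·d²x/dθ².
d²x/dθ² = −r cosθ − r²(cos2θ)/√u − r⁴ sin²2θ/(4u^{3/2}),  u = L² − r² sin²θ = 0.00570241 m².
Substituting r = 0.0177 m, L = 0.0763 m, θ = 141.9°: d²x/dθ² = +0.012885 m.
a = ω²·d²x/dθ² = (158.7)²·(+0.012885) = +324.65 m/s²;  |a| = 324.65 m/s².

325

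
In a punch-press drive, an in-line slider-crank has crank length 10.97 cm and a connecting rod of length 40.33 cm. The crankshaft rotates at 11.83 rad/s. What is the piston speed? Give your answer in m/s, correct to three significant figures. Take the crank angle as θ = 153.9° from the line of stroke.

0.430

ω = 11.83 rad/s
For an in-line slider-crank, x = r cosθ + √(L² − r² sin²θ), so v = −rω sinθ·[1 + r cosθ/√(L² − r² sin²θ)].
With r = 0.1097 m, L = 0.4033 m, θ = 153.9°: √(L² − r² sin²θ) = 0.4004 m.
v = −0.1097·11.83·0.43994·[1 + 0.1097·-0.89803/0.4004] = -0.43046 m/s.
|v| = 0.43046 m/s.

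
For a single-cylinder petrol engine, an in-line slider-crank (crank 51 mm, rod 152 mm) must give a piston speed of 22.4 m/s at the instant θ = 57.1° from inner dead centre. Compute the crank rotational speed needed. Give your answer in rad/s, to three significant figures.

For an in-line slider-crank, |v_piston| = rω|sinθ|·[1 + r cosθ/√(L² − r² sin²θ)].
With r = 0.051 m, L = 0.152 m, θ = 57.1°: the bracketed kinematic factor |dx/dθ| = 0.050954 m.
ω = v/|dx/dθ| = 22.4/0.050954 = 439.61 rad/s.

440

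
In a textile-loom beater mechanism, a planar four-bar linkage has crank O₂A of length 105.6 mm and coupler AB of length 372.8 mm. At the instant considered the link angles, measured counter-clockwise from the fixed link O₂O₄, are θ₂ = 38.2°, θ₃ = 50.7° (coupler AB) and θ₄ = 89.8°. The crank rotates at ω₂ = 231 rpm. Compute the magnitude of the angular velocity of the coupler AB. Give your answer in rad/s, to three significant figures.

ω₂ = 24.19 rad/s (from 231 rpm).
Differentiating the loop-closure r₂e^{iθ₂}+r₃e^{iθ₃}=r₁+r₄e^{iθ₄} gives r₂ω₂e^{iθ₂}+r₃ω₃e^{iθ₃}=r₄ω₄e^{iθ₄}.
Eliminating the other unknown: ω₃ = r₂ω₂ sin(θ₄−θ₂) / [r₃ sin(θ₃−θ₄)].
Numerator sine = +0.78369; denominator sine = -0.63068.
Result = 0.1056·24.19·(+0.78369) / (0.3728·(-0.63068)) = -8.5147 rad/s; magnitude 8.5147 rad/s.

8.51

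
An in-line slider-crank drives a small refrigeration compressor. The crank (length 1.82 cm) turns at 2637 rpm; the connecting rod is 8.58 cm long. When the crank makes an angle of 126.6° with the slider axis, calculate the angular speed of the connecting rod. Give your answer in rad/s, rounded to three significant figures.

35.4

ω = 276.1 rad/s (converted from 2637 rpm).
The rod makes angle φ with the slider axis where L sinφ = r sinθ; differentiating, L cosφ·φ̇ = r ω cosθ.
L cosφ = √(L² − r² sin²θ) = 0.084547 m.
|ω_rod| = r ω |cosθ| / √(L² − r² sin²θ) = 0.0182·276.1·0.59622/0.084547 = 35.442 rad/s.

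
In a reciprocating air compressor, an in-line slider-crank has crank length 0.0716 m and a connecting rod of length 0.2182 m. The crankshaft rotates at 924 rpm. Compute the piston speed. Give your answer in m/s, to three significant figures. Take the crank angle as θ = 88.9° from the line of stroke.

ω = 2π·924/60 = 96.76 rad/s
For an in-line slider-crank, x = r cosθ + √(L² − r² sin²θ), so v = −rω sinθ·[1 + r cosθ/√(L² − r² sin²θ)].
With r = 0.0716 m, L = 0.2182 m, θ = 88.9°: √(L² − r² sin²θ) = 0.20612 m.
v = −0.0716·96.76·0.99982·[1 + 0.0716·0.01920/0.20612] = -6.973 m/s.
|v| = 6.973 m/s.

6.97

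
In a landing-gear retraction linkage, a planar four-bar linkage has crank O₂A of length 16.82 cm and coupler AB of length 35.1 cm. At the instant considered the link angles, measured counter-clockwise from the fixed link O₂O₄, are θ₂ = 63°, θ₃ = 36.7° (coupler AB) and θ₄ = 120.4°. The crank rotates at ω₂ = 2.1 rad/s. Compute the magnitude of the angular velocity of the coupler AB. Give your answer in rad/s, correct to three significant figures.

ω₂ = 2.1 rad/s
Differentiating the loop-closure r₂e^{iθ₂}+r₃e^{iθ₃}=r₁+r₄e^{iθ₄} gives r₂ω₂e^{iθ₂}+r₃ω₃e^{iθ₃}=r₄ω₄e^{iθ₄}.
Eliminating the other unknown: ω₃ = r₂ω₂ sin(θ₄−θ₂) / [r₃ sin(θ₃−θ₄)].
Numerator sine = +0.84245; denominator sine = -0.99396.
Result = 0.1682·2.1·(+0.84245) / (0.351·(-0.99396)) = -0.85293 rad/s; magnitude 0.85293 rad/s.

0.853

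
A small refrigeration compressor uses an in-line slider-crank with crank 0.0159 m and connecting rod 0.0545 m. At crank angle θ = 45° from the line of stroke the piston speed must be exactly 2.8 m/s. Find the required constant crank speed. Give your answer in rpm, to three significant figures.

1960

For an in-line slider-crank, |v_piston| = rω|sinθ|·[1 + r cosθ/√(L² − r² sin²θ)].
With r = 0.0159 m, L = 0.0545 m, θ = 45°: the bracketed kinematic factor |dx/dθ| = 0.013613 m.
ω = v/|dx/dθ| = 2.8/0.013613 = 205.68 rad/s.
N = 60ω/(2π) = 1964.1 rpm.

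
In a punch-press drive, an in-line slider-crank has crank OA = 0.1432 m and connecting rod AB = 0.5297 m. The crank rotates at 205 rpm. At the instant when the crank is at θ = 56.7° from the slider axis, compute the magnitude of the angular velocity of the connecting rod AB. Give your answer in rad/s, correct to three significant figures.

ω = 21.47 rad/s (converted from 205 rpm).
The rod makes angle φ with the slider axis where L sinφ = r sinθ; differentiating, L cosφ·φ̇ = r ω cosθ.
L cosφ = √(L² − r² sin²θ) = 0.516 m.
|ω_rod| = r ω |cosθ| / √(L² − r² sin²θ) = 0.1432·21.47·0.54902/0.516 = 3.2709 rad/s.

3.27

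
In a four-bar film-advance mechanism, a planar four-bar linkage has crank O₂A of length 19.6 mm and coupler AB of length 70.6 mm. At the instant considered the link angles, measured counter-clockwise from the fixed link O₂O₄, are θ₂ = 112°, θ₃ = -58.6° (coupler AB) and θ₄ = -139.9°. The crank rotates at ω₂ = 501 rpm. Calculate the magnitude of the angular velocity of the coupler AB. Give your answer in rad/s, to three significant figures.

14.0

ω₂ = 52.46 rad/s (from 501 rpm).
Differentiating the loop-closure r₂e^{iθ₂}+r₃e^{iθ₃}=r₁+r₄e^{iθ₄} gives r₂ω₂e^{iθ₂}+r₃ω₃e^{iθ₃}=r₄ω₄e^{iθ₄}.
Eliminating the other unknown: ω₃ = r₂ω₂ sin(θ₄−θ₂) / [r₃ sin(θ₃−θ₄)].
Numerator sine = +0.95052; denominator sine = +0.98849.
Result = 0.0196·52.46·(+0.95052) / (0.0706·(+0.98849)) = +14.006 rad/s; magnitude 14.006 rad/s.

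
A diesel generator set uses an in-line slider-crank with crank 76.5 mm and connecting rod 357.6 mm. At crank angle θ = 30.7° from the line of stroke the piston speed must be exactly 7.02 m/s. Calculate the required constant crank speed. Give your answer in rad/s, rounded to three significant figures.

152

For an in-line slider-crank, |v_piston| = rω|sinθ|·[1 + r cosθ/√(L² − r² sin²θ)].
With r = 0.0765 m, L = 0.3576 m, θ = 30.7°: the bracketed kinematic factor |dx/dθ| = 0.046284 m.
ω = v/|dx/dθ| = 7.02/0.046284 = 151.67 rad/s.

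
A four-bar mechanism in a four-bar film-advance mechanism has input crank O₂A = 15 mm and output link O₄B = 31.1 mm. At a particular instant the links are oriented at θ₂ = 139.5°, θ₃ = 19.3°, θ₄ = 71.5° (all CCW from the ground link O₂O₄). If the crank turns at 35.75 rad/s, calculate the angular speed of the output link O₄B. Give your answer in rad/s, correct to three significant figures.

18.9

ω₂ = 35.75 rad/s
Differentiating the loop-closure r₂e^{iθ₂}+r₃e^{iθ₃}=r₁+r₄e^{iθ₄} gives r₂ω₂e^{iθ₂}+r₃ω₃e^{iθ₃}=r₄ω₄e^{iθ₄}.
Eliminating the other unknown: ω₄ = r₂ω₂ sin(θ₂−θ₃) / [r₄ sin(θ₄−θ₃)].
Numerator sine = +0.86427; denominator sine = +0.79016.
Result = 0.015·35.75·(+0.86427) / (0.0311·(+0.79016)) = +18.86 rad/s; magnitude 18.86 rad/s.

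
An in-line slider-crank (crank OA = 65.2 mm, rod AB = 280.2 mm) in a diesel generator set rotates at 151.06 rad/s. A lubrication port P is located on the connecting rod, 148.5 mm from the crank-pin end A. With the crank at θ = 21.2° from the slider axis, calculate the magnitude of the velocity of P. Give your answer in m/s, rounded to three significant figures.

ω = 151.1 rad/s.  Crank-pin speed |V_A| = rω = 9.8491 m/s, perpendicular to OA.
Rod angle: sinφ = −(r/L) sinθ ⇒ φ = -4.827°; ω_rod = −rω cosθ/√(L²−r²sin²θ) = -32.888 rad/s.
V_P = V_A + ω_rod × AP, with AP = 0.1485 m along the rod.
Components: V_Px = −rω sinθ − a·ω_rod·sinφ = -3.9726 m/s;  V_Py = rω cosθ + a·ω_rod·cosφ = +4.316 m/s.
|V_P| = √(V_Px² + V_Py²) = 5.866 m/s.

5.87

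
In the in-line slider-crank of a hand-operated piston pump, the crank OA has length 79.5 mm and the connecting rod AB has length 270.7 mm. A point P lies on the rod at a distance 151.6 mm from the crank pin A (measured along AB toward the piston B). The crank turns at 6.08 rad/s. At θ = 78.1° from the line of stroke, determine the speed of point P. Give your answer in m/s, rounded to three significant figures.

ω = 6.08 rad/s.  Crank-pin speed |V_A| = rω = 0.48336 m/s, perpendicular to OA.
Rod angle: sinφ = −(r/L) sinθ ⇒ φ = -16.701°; ω_rod = −rω cosθ/√(L²−r²sin²θ) = -0.38441 rad/s.
V_P = V_A + ω_rod × AP, with AP = 0.1516 m along the rod.
Components: V_Px = −rω sinθ − a·ω_rod·sinφ = -0.48972 m/s;  V_Py = rω cosθ + a·ω_rod·cosφ = +0.043852 m/s.
|V_P| = √(V_Px² + V_Py²) = 0.49168 m/s.

0.492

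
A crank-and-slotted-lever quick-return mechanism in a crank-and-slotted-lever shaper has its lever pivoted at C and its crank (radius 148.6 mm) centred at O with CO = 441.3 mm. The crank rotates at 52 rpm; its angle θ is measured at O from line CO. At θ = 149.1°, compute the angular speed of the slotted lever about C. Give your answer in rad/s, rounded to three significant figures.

ω = 5.445 rad/s (from 52 rpm).
Crank pin A relative to C: A = (d + r cosθ, r sinθ); lever angle φ = atan2(r sinθ, d + r cosθ).
Differentiating tanφ: φ̇ = rω(d cosθ + r)/(d² + r² + 2dr cosθ).
d² + r² + 2dr cosθ = |CA|² = 0.104289 m²;  d cosθ + r = -0.23006 m.
|ω_lever| = |0.1486·5.445·-0.23006| / 0.104289 = 1.7851 rad/s.

1.79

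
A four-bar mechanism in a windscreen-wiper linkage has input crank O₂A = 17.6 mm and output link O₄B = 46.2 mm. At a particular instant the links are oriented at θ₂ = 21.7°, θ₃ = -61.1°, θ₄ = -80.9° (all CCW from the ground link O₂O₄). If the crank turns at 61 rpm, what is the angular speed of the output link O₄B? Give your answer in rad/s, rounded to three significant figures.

7.13

ω₂ = 6.388 rad/s (from 61 rpm).
Differentiating the loop-closure r₂e^{iθ₂}+r₃e^{iθ₃}=r₁+r₄e^{iθ₄} gives r₂ω₂e^{iθ₂}+r₃ω₃e^{iθ₃}=r₄ω₄e^{iθ₄}.
Eliminating the other unknown: ω₄ = r₂ω₂ sin(θ₂−θ₃) / [r₄ sin(θ₄−θ₃)].
Numerator sine = +0.99211; denominator sine = -0.33874.
Result = 0.0176·6.388·(+0.99211) / (0.0462·(-0.33874)) = -7.1273 rad/s; magnitude 7.1273 rad/s.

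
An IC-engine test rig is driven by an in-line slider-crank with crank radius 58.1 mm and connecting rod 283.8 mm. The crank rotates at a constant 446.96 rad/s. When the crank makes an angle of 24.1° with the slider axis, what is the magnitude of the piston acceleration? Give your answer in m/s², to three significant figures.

12200

ω = 447 rad/s
x(θ) = r cosθ + √(L² − r² sin²θ); with ω constant, a = ω²·d²x/dθ².
d²x/dθ² = −r cosθ − r²(cos2θ)/√u − r⁴ sin²2θ/(4u^{3/2}),  u = L² − r² sin²θ = 0.0799796 m².
Substituting r = 0.0581 m, L = 0.2838 m, θ = 24.1°: d²x/dθ² = -0.061061 m.
a = ω²·d²x/dθ² = (447)²·(-0.061061) = -12198 m/s²;  |a| = 12198 m/s².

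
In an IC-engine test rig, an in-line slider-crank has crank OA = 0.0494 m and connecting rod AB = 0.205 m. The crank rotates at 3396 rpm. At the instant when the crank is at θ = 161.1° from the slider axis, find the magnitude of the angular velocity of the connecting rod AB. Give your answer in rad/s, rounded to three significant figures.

81.3

ω = 355.6 rad/s (converted from 3396 rpm).
The rod makes angle φ with the slider axis where L sinφ = r sinθ; differentiating, L cosφ·φ̇ = r ω cosθ.
L cosφ = √(L² − r² sin²θ) = 0.20437 m.
|ω_rod| = r ω |cosθ| / √(L² − r² sin²θ) = 0.0494·355.6·0.94609/0.20437 = 81.326 rad/s.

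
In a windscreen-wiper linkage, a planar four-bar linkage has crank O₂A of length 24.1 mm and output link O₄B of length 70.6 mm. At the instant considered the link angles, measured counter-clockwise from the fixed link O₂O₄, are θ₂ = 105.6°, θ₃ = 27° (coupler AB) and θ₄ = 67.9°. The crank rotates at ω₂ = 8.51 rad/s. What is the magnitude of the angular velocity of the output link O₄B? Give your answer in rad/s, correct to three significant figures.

4.35

ω₂ = 8.51 rad/s
Differentiating the loop-closure r₂e^{iθ₂}+r₃e^{iθ₃}=r₁+r₄e^{iθ₄} gives r₂ω₂e^{iθ₂}+r₃ω₃e^{iθ₃}=r₄ω₄e^{iθ₄}.
Eliminating the other unknown: ω₄ = r₂ω₂ sin(θ₂−θ₃) / [r₄ sin(θ₄−θ₃)].
Numerator sine = +0.98027; denominator sine = +0.65474.
Result = 0.0241·8.51·(+0.98027) / (0.0706·(+0.65474)) = +4.3493 rad/s; magnitude 4.3493 rad/s.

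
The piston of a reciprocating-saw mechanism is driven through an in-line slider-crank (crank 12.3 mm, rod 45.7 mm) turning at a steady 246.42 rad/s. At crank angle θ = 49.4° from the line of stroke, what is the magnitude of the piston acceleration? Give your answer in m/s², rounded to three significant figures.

458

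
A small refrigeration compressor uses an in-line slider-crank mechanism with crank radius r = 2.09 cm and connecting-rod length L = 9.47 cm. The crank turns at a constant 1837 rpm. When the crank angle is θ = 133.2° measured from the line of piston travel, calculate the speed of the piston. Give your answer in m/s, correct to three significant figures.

2.48

ω = 2π·1837/60 = 192.4 rad/s
For an in-line slider-crank, x = r cosθ + √(L² − r² sin²θ), so v = −rω sinθ·[1 + r cosθ/√(L² − r² sin²θ)].
With r = 0.0209 m, L = 0.0947 m, θ = 133.2°: √(L² − r² sin²θ) = 0.093466 m.
v = −0.0209·192.4·0.72897·[1 + 0.0209·-0.68455/0.093466] = -2.4822 m/s.
|v| = 2.4822 m/s.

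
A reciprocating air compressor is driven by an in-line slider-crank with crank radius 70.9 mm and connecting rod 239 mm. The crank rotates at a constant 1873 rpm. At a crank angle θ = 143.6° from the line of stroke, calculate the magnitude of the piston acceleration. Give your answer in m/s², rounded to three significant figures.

1940

ω = 2π·1873/60 = 196.1 rad/s
x(θ) = r cosθ + √(L² − r² sin²θ); with ω constant, a = ω²·d²x/dθ².
d²x/dθ² = −r cosθ − r²(cos2θ)/√u − r⁴ sin²2θ/(4u^{3/2}),  u = L² − r² sin²θ = 0.0553508 m².
Substituting r = 0.0709 m, L = 0.239 m, θ = 143.6°: d²x/dθ² = +0.050306 m.
a = ω²·d²x/dθ² = (196.1)²·(+0.050306) = +1935.3 m/s²;  |a| = 1935.3 m/s².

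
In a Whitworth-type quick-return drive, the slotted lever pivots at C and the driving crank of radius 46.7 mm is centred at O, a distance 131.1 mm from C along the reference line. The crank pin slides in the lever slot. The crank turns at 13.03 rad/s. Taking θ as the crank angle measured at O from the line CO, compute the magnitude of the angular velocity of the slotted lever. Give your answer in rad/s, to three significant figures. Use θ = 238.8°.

0.991

ω = 13.03 rad/s
Crank pin A relative to C: A = (d + r cosθ, r sinθ); lever angle φ = atan2(r sinθ, d + r cosθ).
Differentiating tanφ: φ̇ = rω(d cosθ + r)/(d² + r² + 2dr cosθ).
d² + r² + 2dr cosθ = |CA|² = 0.013025 m²;  d cosθ + r = -0.021213 m.
|ω_lever| = |0.0467·13.03·-0.021213| / 0.013025 = 0.99104 rad/s.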